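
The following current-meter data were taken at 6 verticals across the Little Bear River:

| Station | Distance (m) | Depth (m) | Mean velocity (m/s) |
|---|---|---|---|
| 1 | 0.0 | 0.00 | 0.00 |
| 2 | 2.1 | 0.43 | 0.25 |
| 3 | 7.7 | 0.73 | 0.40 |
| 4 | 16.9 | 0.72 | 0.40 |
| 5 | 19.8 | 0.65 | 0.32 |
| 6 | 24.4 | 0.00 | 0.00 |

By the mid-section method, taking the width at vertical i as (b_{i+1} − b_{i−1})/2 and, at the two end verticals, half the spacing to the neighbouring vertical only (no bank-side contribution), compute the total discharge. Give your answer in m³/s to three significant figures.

5.10 m³/s

w_2 = (7.7 − 0.0)/2 = 3.85 m; q_2 = 0.25 × 0.43 × 3.85 = 0.4139 m³/s
w_3 = (16.9 − 2.1)/2 = 7.4 m; q_3 = 0.40 × 0.73 × 7.4 = 2.161 m³/s
w_4 = (19.8 − 7.7)/2 = 6.05 m; q_4 = 0.40 × 0.72 × 6.05 = 1.742 m³/s
w_5 = (24.4 − 16.9)/2 = 3.75 m; q_5 = 0.32 × 0.65 × 3.75 = 0.7800 m³/s
Stations 1, 6 contribute zero (depth or velocity is 0).
Q = Σ qᵢ = 5.097 m³/s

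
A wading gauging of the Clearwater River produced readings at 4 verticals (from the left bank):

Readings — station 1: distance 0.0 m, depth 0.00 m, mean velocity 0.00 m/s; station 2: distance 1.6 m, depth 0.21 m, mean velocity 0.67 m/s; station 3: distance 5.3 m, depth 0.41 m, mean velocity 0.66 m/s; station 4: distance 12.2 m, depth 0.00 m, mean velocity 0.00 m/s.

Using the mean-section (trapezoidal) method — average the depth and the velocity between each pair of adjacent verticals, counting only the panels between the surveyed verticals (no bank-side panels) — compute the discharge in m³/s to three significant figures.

1.29 m³/s

Panel 1-2: Δb = 1.6 m, d̄ = (0.00+0.21)/2 = 0.105, v̄ = (0.00+0.67)/2 = 0.335 → q = 1.6×0.105×0.335 = 0.05628 m³/s
Panel 2-3: Δb = 3.7 m, d̄ = (0.21+0.41)/2 = 0.31, v̄ = (0.67+0.66)/2 = 0.665 → q = 3.7×0.31×0.665 = 0.7628 m³/s
Panel 3-4: Δb = 6.9 m, d̄ = (0.41+0.00)/2 = 0.205, v̄ = (0.66+0.00)/2 = 0.33 → q = 6.9×0.205×0.33 = 0.4668 m³/s
Q = Σ q = 1.286 m³/s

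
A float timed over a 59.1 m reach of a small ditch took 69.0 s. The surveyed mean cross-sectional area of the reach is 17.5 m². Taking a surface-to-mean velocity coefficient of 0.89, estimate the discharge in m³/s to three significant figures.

v_surface = L / t̄ = 59.1 / 69 = 0.8565 m/s
v_mean = 0.89 × 0.8565 = 0.7623 m/s
Q = A × v_mean = 17.5 × 0.7623 = 13.34 m³/s

13.3 m³/s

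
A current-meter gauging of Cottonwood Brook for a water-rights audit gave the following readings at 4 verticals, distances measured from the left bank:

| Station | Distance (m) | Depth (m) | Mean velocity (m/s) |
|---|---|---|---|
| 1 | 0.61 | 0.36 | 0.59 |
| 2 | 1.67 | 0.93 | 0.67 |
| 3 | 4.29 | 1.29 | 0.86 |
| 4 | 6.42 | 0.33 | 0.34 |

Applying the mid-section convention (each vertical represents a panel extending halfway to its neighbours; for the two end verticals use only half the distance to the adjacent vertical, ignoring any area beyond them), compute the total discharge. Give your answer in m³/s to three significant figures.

w_1 = (1.67 − 0.61)/2 = 0.53 m; q_1 = 0.59 × 0.36 × 0.53 = 0.1126 m³/s
w_2 = (4.29 − 0.61)/2 = 1.84 m; q_2 = 0.67 × 0.93 × 1.84 = 1.147 m³/s
w_3 = (6.42 − 1.67)/2 = 2.375 m; q_3 = 0.86 × 1.29 × 2.375 = 2.635 m³/s
w_4 = (6.42 − 4.29)/2 = 1.065 m; q_4 = 0.34 × 0.33 × 1.065 = 0.1195 m³/s
Q = Σ qᵢ = 4.013 m³/s

4.01 m³/s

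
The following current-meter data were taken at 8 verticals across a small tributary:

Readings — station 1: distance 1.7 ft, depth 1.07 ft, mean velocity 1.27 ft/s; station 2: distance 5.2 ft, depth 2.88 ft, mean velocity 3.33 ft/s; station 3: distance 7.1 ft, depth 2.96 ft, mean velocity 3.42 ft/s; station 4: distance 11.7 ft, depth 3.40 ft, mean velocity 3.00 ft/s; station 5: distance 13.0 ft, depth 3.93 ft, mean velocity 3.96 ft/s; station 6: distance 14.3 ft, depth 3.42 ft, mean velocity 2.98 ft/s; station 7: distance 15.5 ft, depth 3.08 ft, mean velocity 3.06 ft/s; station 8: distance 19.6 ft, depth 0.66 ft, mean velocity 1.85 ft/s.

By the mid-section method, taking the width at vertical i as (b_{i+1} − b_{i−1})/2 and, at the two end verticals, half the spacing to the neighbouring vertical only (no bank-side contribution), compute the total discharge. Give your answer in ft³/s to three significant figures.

w_1 = (5.2 − 1.7)/2 = 1.75 ft; q_1 = 1.27 × 1.07 × 1.75 = 2.378 ft³/s
w_2 = (7.1 − 1.7)/2 = 2.7 ft; q_2 = 3.33 × 2.88 × 2.7 = 25.89 ft³/s
w_3 = (11.7 − 5.2)/2 = 3.25 ft; q_3 = 3.42 × 2.96 × 3.25 = 32.90 ft³/s
w_4 = (13.0 − 7.1)/2 = 2.95 ft; q_4 = 3.00 × 3.40 × 2.95 = 30.09 ft³/s
w_5 = (14.3 − 11.7)/2 = 1.3 ft; q_5 = 3.96 × 3.93 × 1.3 = 20.23 ft³/s
w_6 = (15.5 − 13.0)/2 = 1.25 ft; q_6 = 2.98 × 3.42 × 1.25 = 12.74 ft³/s
w_7 = (19.6 − 14.3)/2 = 2.65 ft; q_7 = 3.06 × 3.08 × 2.65 = 24.98 ft³/s
w_8 = (19.6 − 15.5)/2 = 2.05 ft; q_8 = 1.85 × 0.66 × 2.05 = 2.503 ft³/s
Q = Σ qᵢ = 151.7 ft³/s

152 ft³/s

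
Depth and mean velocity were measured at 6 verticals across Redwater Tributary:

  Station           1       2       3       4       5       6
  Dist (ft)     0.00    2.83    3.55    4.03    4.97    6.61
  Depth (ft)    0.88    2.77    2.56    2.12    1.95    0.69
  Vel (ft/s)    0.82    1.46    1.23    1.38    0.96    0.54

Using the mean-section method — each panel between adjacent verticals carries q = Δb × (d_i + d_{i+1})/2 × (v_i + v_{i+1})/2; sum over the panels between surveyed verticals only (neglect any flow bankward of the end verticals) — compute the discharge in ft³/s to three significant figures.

Panel 1-2: Δb = 2.83 ft, d̄ = (0.88+2.77)/2 = 1.825, v̄ = (0.82+1.46)/2 = 1.14 → q = 2.83×1.825×1.14 = 5.888 ft³/s
Panel 2-3: Δb = 0.72 ft, d̄ = (2.77+2.56)/2 = 2.665, v̄ = (1.46+1.23)/2 = 1.345 → q = 0.72×2.665×1.345 = 2.581 ft³/s
Panel 3-4: Δb = 0.48 ft, d̄ = (2.56+2.12)/2 = 2.34, v̄ = (1.23+1.38)/2 = 1.305 → q = 0.48×2.34×1.305 = 1.466 ft³/s
Panel 4-5: Δb = 0.94 ft, d̄ = (2.12+1.95)/2 = 2.035, v̄ = (1.38+0.96)/2 = 1.17 → q = 0.94×2.035×1.17 = 2.238 ft³/s
Panel 5-6: Δb = 1.64 ft, d̄ = (1.95+0.69)/2 = 1.32, v̄ = (0.96+0.54)/2 = 0.75 → q = 1.64×1.32×0.75 = 1.624 ft³/s
Q = Σ q = 13.80 ft³/s

13.8 ft³/s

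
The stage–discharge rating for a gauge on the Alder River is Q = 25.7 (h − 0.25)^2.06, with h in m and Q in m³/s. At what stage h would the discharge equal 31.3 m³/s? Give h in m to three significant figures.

1.35 m

h − h₀ = (Q/C)^(1/b) = (31.3/25.7)^(1/2.06) = 1.100 m
h = 0.25 + 1.100 = 1.350 m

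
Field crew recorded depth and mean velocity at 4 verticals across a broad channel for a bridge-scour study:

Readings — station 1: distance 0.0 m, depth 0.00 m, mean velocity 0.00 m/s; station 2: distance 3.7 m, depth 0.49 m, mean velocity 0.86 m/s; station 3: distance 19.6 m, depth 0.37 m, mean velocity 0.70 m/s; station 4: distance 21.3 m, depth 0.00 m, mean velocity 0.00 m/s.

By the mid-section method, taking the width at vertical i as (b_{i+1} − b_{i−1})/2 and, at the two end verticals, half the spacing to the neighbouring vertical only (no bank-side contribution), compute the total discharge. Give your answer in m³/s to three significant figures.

6.41 m³/s

w_2 = (19.6 − 0.0)/2 = 9.8 m; q_2 = 0.86 × 0.49 × 9.8 = 4.130 m³/s
w_3 = (21.3 − 3.7)/2 = 8.8 m; q_3 = 0.70 × 0.37 × 8.8 = 2.279 m³/s
Stations 1, 4 contribute zero (depth or velocity is 0).
Q = Σ qᵢ = 6.409 m³/s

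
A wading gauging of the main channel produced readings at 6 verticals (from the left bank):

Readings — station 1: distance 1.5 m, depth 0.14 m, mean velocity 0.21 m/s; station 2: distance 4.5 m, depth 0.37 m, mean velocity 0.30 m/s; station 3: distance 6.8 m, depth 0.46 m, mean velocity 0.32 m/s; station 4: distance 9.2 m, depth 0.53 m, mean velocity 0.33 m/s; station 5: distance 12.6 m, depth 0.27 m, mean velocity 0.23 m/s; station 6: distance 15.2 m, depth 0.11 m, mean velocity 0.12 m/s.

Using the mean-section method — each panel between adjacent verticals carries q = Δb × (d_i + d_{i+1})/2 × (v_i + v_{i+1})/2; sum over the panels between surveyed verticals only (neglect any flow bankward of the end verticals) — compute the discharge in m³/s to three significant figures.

Panel 1-2: Δb = 3 m, d̄ = (0.14+0.37)/2 = 0.255, v̄ = (0.21+0.30)/2 = 0.255 → q = 3×0.255×0.255 = 0.1951 m³/s
Panel 2-3: Δb = 2.3 m, d̄ = (0.37+0.46)/2 = 0.415, v̄ = (0.30+0.32)/2 = 0.31 → q = 2.3×0.415×0.31 = 0.2959 m³/s
Panel 3-4: Δb = 2.4 m, d̄ = (0.46+0.53)/2 = 0.495, v̄ = (0.32+0.33)/2 = 0.325 → q = 2.4×0.495×0.325 = 0.3861 m³/s
Panel 4-5: Δb = 3.4 m, d̄ = (0.53+0.27)/2 = 0.4, v̄ = (0.33+0.23)/2 = 0.28 → q = 3.4×0.4×0.28 = 0.3808 m³/s
Panel 5-6: Δb = 2.6 m, d̄ = (0.27+0.11)/2 = 0.19, v̄ = (0.23+0.12)/2 = 0.175 → q = 2.6×0.19×0.175 = 0.08645 m³/s
Q = Σ q = 1.344 m³/s

1.34 m³/s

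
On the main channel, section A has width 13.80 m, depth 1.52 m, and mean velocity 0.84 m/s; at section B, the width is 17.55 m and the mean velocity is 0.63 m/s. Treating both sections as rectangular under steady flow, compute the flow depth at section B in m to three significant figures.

1.59 m

Q = A₁V₁ = (13.80×1.52) × 0.84 = 17.62 m³/s
d₂ = Q/(b₂ V₂) = 17.62/(17.55×0.63) = 1.594 m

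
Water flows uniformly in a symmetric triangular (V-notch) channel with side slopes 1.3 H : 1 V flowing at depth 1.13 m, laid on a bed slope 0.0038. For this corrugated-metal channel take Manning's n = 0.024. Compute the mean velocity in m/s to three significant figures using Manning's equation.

1.50 m/s

A = z·y² = 1.3×1.13² = 1.660 m²
P = 2y√(1+z²) = 2×1.13×√(1+1.3²) = 3.707 m
R = A/P = 1.660/3.707 = 0.4478 m
Q = (1/n)·A·R^(2/3)·S^(1/2) = (1/0.024) × 1.660 × 0.4478^(2/3) × 0.0038^(1/2) = 2.496 m³/s
V = Q/A = 2.496/1.660 = 1.503 m/s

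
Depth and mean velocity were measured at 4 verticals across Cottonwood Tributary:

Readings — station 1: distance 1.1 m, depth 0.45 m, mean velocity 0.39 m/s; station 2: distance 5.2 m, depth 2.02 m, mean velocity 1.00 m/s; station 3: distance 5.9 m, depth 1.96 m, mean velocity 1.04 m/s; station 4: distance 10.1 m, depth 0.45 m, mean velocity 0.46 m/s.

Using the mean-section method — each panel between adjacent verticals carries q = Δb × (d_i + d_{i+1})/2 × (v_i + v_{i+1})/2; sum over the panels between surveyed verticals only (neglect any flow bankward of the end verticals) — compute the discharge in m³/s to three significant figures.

Panel 1-2: Δb = 4.1 m, d̄ = (0.45+2.02)/2 = 1.235, v̄ = (0.39+1.00)/2 = 0.695 → q = 4.1×1.235×0.695 = 3.519 m³/s
Panel 2-3: Δb = 0.7 m, d̄ = (2.02+1.96)/2 = 1.99, v̄ = (1.00+1.04)/2 = 1.02 → q = 0.7×1.99×1.02 = 1.421 m³/s
Panel 3-4: Δb = 4.2 m, d̄ = (1.96+0.45)/2 = 1.205, v̄ = (1.04+0.46)/2 = 0.75 → q = 4.2×1.205×0.75 = 3.796 m³/s
Q = Σ q = 8.736 m³/s

8.74 m³/s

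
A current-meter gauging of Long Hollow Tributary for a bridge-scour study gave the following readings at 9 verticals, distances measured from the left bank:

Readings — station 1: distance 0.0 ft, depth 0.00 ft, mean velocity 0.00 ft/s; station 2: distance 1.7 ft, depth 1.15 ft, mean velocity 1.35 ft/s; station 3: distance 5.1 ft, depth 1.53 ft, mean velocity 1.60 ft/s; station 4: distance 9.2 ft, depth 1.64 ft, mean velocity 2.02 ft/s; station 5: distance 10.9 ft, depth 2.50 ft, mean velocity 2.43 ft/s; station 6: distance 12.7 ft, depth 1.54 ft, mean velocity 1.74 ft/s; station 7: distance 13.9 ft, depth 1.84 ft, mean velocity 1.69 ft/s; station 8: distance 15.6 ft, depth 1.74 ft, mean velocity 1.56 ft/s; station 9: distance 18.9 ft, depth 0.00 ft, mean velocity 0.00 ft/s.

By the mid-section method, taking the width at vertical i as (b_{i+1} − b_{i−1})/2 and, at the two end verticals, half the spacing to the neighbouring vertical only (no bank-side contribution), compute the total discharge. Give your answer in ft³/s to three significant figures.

48.7 ft³/s

w_2 = (5.1 − 0.0)/2 = 2.55 ft; q_2 = 1.35 × 1.15 × 2.55 = 3.959 ft³/s
w_3 = (9.2 − 1.7)/2 = 3.75 ft; q_3 = 1.60 × 1.53 × 3.75 = 9.180 ft³/s
w_4 = (10.9 − 5.1)/2 = 2.9 ft; q_4 = 2.02 × 1.64 × 2.9 = 9.607 ft³/s
w_5 = (12.7 − 9.2)/2 = 1.75 ft; q_5 = 2.43 × 2.50 × 1.75 = 10.63 ft³/s
w_6 = (13.9 − 10.9)/2 = 1.5 ft; q_6 = 1.74 × 1.54 × 1.5 = 4.019 ft³/s
w_7 = (15.6 − 12.7)/2 = 1.45 ft; q_7 = 1.69 × 1.84 × 1.45 = 4.509 ft³/s
w_8 = (18.9 − 13.9)/2 = 2.5 ft; q_8 = 1.56 × 1.74 × 2.5 = 6.786 ft³/s
Stations 1, 9 contribute zero (depth or velocity is 0).
Q = Σ qᵢ = 48.69 ft³/s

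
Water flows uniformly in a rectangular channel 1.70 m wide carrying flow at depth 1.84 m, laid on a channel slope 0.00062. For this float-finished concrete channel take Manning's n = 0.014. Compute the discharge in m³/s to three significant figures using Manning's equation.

3.88 m³/s

A = b·y = 1.70 × 1.84 = 3.128 m²
P = b + 2y = 1.70 + 2×1.84 = 5.380 m
R = A/P = 3.128/5.380 = 0.5814 m
Q = (1/n)·A·R^(2/3)·S^(1/2) = (1/0.014) × 3.128 × 0.5814^(2/3) × 0.00062^(1/2) = 3.875 m³/s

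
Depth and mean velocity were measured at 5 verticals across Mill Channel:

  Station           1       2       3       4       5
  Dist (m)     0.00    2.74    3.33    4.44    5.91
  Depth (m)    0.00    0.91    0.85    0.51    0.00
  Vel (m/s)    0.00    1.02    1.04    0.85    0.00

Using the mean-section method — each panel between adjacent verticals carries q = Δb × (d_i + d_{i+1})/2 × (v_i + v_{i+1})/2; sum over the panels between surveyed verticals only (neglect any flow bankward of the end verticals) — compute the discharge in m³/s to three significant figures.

2.04 m³/s

Panel 1-2: Δb = 2.74 m, d̄ = (0.00+0.91)/2 = 0.455, v̄ = (0.00+1.02)/2 = 0.51 → q = 2.74×0.455×0.51 = 0.6358 m³/s
Panel 2-3: Δb = 0.59 m, d̄ = (0.91+0.85)/2 = 0.88, v̄ = (1.02+1.04)/2 = 1.03 → q = 0.59×0.88×1.03 = 0.5348 m³/s
Panel 3-4: Δb = 1.11 m, d̄ = (0.85+0.51)/2 = 0.68, v̄ = (1.04+0.85)/2 = 0.945 → q = 1.11×0.68×0.945 = 0.7133 m³/s
Panel 4-5: Δb = 1.47 m, d̄ = (0.51+0.00)/2 = 0.255, v̄ = (0.85+0.00)/2 = 0.425 → q = 1.47×0.255×0.425 = 0.1593 m³/s
Q = Σ q = 2.043 m³/s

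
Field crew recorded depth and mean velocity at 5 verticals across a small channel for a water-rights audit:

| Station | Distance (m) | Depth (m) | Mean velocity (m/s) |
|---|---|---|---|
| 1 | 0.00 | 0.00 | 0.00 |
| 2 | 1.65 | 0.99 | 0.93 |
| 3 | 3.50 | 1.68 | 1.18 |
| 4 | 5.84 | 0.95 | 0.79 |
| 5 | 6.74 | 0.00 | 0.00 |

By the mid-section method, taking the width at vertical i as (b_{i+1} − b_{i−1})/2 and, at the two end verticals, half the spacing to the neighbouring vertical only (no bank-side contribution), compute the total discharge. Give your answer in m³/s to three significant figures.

w_2 = (3.50 − 0.00)/2 = 1.75 m; q_2 = 0.93 × 0.99 × 1.75 = 1.611 m³/s
w_3 = (5.84 − 1.65)/2 = 2.095 m; q_3 = 1.18 × 1.68 × 2.095 = 4.153 m³/s
w_4 = (6.74 − 3.50)/2 = 1.62 m; q_4 = 0.79 × 0.95 × 1.62 = 1.216 m³/s
Stations 1, 5 contribute zero (depth or velocity is 0).
Q = Σ qᵢ = 6.980 m³/s

6.98 m³/s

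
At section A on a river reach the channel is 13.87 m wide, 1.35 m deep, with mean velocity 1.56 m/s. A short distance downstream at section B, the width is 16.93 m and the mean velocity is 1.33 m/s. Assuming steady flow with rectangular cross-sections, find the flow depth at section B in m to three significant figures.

Q = A₁V₁ = (13.87×1.35) × 1.56 = 29.21 m³/s
d₂ = Q/(b₂ V₂) = 29.21/(16.93×1.33) = 1.297 m

1.30 m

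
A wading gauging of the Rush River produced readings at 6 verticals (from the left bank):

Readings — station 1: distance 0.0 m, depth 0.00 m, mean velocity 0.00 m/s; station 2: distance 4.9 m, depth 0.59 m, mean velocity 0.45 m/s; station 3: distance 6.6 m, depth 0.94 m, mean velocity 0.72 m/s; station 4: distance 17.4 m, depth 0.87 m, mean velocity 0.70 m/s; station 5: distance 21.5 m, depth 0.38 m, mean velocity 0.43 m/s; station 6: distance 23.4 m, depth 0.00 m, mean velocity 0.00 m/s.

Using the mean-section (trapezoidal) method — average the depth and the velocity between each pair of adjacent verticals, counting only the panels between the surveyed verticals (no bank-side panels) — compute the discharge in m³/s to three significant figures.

9.55 m³/s

Panel 1-2: Δb = 4.9 m, d̄ = (0.00+0.59)/2 = 0.295, v̄ = (0.00+0.45)/2 = 0.225 → q = 4.9×0.295×0.225 = 0.3252 m³/s
Panel 2-3: Δb = 1.7 m, d̄ = (0.59+0.94)/2 = 0.765, v̄ = (0.45+0.72)/2 = 0.585 → q = 1.7×0.765×0.585 = 0.7608 m³/s
Panel 3-4: Δb = 10.8 m, d̄ = (0.94+0.87)/2 = 0.905, v̄ = (0.72+0.70)/2 = 0.71 → q = 10.8×0.905×0.71 = 6.940 m³/s
Panel 4-5: Δb = 4.1 m, d̄ = (0.87+0.38)/2 = 0.625, v̄ = (0.70+0.43)/2 = 0.565 → q = 4.1×0.625×0.565 = 1.448 m³/s
Panel 5-6: Δb = 1.9 m, d̄ = (0.38+0.00)/2 = 0.19, v̄ = (0.43+0.00)/2 = 0.215 → q = 1.9×0.19×0.215 = 0.07762 m³/s
Q = Σ q = 9.551 m³/s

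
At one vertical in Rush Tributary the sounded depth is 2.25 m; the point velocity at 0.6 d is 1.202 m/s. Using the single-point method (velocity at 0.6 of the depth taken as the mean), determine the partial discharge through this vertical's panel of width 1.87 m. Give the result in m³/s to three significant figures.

5.06 m³/s

v̄ = v₀.₆ = 1.202 m/s
q = v̄ × d × w = 1.202 × 2.25 × 1.87 = 5.057 m³/s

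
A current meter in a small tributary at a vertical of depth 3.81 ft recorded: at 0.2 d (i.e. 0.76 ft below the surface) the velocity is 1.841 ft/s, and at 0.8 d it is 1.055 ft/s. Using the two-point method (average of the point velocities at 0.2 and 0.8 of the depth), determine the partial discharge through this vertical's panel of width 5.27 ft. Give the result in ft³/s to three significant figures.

29.1 ft³/s

v̄ = (1.841 + 1.055) / 2 = 1.448 ft/s
q = v̄ × d × w = 1.448 × 3.81 × 5.27 = 29.07 ft³/s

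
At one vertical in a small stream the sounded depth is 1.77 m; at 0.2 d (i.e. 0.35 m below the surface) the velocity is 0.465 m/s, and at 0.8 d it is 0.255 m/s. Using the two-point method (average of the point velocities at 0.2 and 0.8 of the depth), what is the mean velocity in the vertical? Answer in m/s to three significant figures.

v̄ = (0.465 + 0.255) / 2 = 0.3600 m/s

0.360 m/s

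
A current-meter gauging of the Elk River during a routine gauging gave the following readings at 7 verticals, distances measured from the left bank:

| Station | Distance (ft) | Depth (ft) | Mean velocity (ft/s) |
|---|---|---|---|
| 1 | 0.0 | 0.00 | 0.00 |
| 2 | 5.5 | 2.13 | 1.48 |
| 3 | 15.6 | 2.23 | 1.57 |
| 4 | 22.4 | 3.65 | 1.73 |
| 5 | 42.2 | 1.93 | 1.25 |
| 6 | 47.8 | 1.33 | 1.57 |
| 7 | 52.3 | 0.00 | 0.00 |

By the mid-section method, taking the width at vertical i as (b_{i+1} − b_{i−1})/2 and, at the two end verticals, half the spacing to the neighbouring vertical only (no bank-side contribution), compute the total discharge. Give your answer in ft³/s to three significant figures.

179 ft³/s

w_2 = (15.6 − 0.0)/2 = 7.8 ft; q_2 = 1.48 × 2.13 × 7.8 = 24.59 ft³/s
w_3 = (22.4 − 5.5)/2 = 8.45 ft; q_3 = 1.57 × 2.23 × 8.45 = 29.58 ft³/s
w_4 = (42.2 − 15.6)/2 = 13.3 ft; q_4 = 1.73 × 3.65 × 13.3 = 83.98 ft³/s
w_5 = (47.8 − 22.4)/2 = 12.7 ft; q_5 = 1.25 × 1.93 × 12.7 = 30.64 ft³/s
w_6 = (52.3 − 42.2)/2 = 5.05 ft; q_6 = 1.57 × 1.33 × 5.05 = 10.54 ft³/s
Stations 1, 7 contribute zero (depth or velocity is 0).
Q = Σ qᵢ = 179.3 ft³/s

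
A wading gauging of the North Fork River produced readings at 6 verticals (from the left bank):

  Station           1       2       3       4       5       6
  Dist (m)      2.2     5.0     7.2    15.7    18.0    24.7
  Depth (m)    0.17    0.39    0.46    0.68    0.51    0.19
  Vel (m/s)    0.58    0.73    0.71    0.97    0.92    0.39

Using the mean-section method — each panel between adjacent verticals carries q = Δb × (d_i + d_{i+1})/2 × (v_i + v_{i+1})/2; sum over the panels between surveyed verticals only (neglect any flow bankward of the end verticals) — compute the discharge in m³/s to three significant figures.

8.09 m³/s

Panel 1-2: Δb = 2.8 m, d̄ = (0.17+0.39)/2 = 0.28, v̄ = (0.58+0.73)/2 = 0.655 → q = 2.8×0.28×0.655 = 0.5135 m³/s
Panel 2-3: Δb = 2.2 m, d̄ = (0.39+0.46)/2 = 0.425, v̄ = (0.73+0.71)/2 = 0.72 → q = 2.2×0.425×0.72 = 0.6732 m³/s
Panel 3-4: Δb = 8.5 m, d̄ = (0.46+0.68)/2 = 0.57, v̄ = (0.71+0.97)/2 = 0.84 → q = 8.5×0.57×0.84 = 4.070 m³/s
Panel 4-5: Δb = 2.3 m, d̄ = (0.68+0.51)/2 = 0.595, v̄ = (0.97+0.92)/2 = 0.945 → q = 2.3×0.595×0.945 = 1.293 m³/s
Panel 5-6: Δb = 6.7 m, d̄ = (0.51+0.19)/2 = 0.35, v̄ = (0.92+0.39)/2 = 0.655 → q = 6.7×0.35×0.655 = 1.536 m³/s
Q = Σ q = 8.086 m³/s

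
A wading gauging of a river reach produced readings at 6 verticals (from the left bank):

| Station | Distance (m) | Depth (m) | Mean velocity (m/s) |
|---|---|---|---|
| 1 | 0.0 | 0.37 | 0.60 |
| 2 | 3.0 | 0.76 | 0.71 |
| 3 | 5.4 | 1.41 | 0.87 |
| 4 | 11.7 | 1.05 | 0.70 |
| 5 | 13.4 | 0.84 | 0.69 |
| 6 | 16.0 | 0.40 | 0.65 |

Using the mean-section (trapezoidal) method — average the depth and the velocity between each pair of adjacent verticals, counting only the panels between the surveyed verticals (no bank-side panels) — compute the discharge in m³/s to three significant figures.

Panel 1-2: Δb = 3 m, d̄ = (0.37+0.76)/2 = 0.565, v̄ = (0.60+0.71)/2 = 0.655 → q = 3×0.565×0.655 = 1.110 m³/s
Panel 2-3: Δb = 2.4 m, d̄ = (0.76+1.41)/2 = 1.085, v̄ = (0.71+0.87)/2 = 0.79 → q = 2.4×1.085×0.79 = 2.057 m³/s
Panel 3-4: Δb = 6.3 m, d̄ = (1.41+1.05)/2 = 1.23, v̄ = (0.87+0.70)/2 = 0.785 → q = 6.3×1.23×0.785 = 6.083 m³/s
Panel 4-5: Δb = 1.7 m, d̄ = (1.05+0.84)/2 = 0.945, v̄ = (0.70+0.69)/2 = 0.695 → q = 1.7×0.945×0.695 = 1.117 m³/s
Panel 5-6: Δb = 2.6 m, d̄ = (0.84+0.40)/2 = 0.62, v̄ = (0.69+0.65)/2 = 0.67 → q = 2.6×0.62×0.67 = 1.080 m³/s
Q = Σ q = 11.45 m³/s

11.4 m³/s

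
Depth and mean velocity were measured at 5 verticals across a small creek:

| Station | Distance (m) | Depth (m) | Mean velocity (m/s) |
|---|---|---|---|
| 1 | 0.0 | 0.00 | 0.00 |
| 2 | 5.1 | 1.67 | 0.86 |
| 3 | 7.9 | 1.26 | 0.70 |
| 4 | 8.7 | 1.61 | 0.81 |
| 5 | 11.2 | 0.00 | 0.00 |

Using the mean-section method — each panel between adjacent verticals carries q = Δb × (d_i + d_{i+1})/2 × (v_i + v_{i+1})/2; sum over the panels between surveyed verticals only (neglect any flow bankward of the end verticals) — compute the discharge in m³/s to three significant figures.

6.71 m³/s

Panel 1-2: Δb = 5.1 m, d̄ = (0.00+1.67)/2 = 0.835, v̄ = (0.00+0.86)/2 = 0.43 → q = 5.1×0.835×0.43 = 1.831 m³/s
Panel 2-3: Δb = 2.8 m, d̄ = (1.67+1.26)/2 = 1.465, v̄ = (0.86+0.70)/2 = 0.78 → q = 2.8×1.465×0.78 = 3.200 m³/s
Panel 3-4: Δb = 0.8 m, d̄ = (1.26+1.61)/2 = 1.435, v̄ = (0.70+0.81)/2 = 0.755 → q = 0.8×1.435×0.755 = 0.8667 m³/s
Panel 4-5: Δb = 2.5 m, d̄ = (1.61+0.00)/2 = 0.805, v̄ = (0.81+0.00)/2 = 0.405 → q = 2.5×0.805×0.405 = 0.8151 m³/s
Q = Σ q = 6.713 m³/s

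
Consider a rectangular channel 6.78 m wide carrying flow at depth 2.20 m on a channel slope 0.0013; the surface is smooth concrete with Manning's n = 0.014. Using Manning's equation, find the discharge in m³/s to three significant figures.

46.6 m³/s

A = b·y = 6.78 × 2.20 = 14.92 m²
P = b + 2y = 6.78 + 2×2.20 = 11.18 m
R = A/P = 14.92/11.18 = 1.334 m
Q = (1/n)·A·R^(2/3)·S^(1/2) = (1/0.014) × 14.92 × 1.334^(2/3) × 0.0013^(1/2) = 46.56 m³/s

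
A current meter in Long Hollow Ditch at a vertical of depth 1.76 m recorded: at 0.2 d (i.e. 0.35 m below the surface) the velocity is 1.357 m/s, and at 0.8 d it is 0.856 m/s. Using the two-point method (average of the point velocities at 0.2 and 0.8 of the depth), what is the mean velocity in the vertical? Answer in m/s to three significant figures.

1.11 m/s

v̄ = (1.357 + 0.856) / 2 = 1.107 m/s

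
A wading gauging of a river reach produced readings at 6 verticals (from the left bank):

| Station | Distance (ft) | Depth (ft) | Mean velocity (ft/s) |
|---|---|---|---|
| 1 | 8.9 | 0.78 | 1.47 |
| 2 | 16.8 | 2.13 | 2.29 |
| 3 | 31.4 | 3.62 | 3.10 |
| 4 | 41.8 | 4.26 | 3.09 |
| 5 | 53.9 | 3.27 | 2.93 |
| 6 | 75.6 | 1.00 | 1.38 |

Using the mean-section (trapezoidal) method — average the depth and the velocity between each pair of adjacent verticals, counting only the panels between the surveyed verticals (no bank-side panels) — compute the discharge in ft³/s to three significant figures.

499 ft³/s

Panel 1-2: Δb = 7.9 ft, d̄ = (0.78+2.13)/2 = 1.455, v̄ = (1.47+2.29)/2 = 1.88 → q = 7.9×1.455×1.88 = 21.61 ft³/s
Panel 2-3: Δb = 14.6 ft, d̄ = (2.13+3.62)/2 = 2.875, v̄ = (2.29+3.10)/2 = 2.695 → q = 14.6×2.875×2.695 = 113.1 ft³/s
Panel 3-4: Δb = 10.4 ft, d̄ = (3.62+4.26)/2 = 3.94, v̄ = (3.10+3.09)/2 = 3.095 → q = 10.4×3.94×3.095 = 126.8 ft³/s
Panel 4-5: Δb = 12.1 ft, d̄ = (4.26+3.27)/2 = 3.765, v̄ = (3.09+2.93)/2 = 3.01 → q = 12.1×3.765×3.01 = 137.1 ft³/s
Panel 5-6: Δb = 21.7 ft, d̄ = (3.27+1.00)/2 = 2.135, v̄ = (2.93+1.38)/2 = 2.155 → q = 21.7×2.135×2.155 = 99.84 ft³/s
Q = Σ q = 498.5 ft³/s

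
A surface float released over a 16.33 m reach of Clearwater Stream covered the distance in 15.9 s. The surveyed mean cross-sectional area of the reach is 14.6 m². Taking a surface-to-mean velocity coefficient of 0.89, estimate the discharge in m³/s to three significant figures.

v_surface = L / t̄ = 16.33 / 15.9 = 1.027 m/s
v_mean = 0.89 × 1.027 = 0.9141 m/s
Q = A × v_mean = 14.6 × 0.9141 = 13.35 m³/s

13.3 m³/s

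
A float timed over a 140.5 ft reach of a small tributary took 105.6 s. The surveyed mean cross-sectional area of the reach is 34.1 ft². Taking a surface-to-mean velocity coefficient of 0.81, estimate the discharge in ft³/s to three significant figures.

36.7 ft³/s

v_surface = L / t̄ = 140.5 / 105.6 = 1.330 ft/s
v_mean = 0.81 × 1.330 = 1.078 ft/s
Q = A × v_mean = 34.1 × 1.078 = 36.75 ft³/s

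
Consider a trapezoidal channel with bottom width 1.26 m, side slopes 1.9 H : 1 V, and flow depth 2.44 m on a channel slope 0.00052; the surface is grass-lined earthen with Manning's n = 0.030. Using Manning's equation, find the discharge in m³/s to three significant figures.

A = (b + z·y)·y = (1.26 + 1.9×2.44)×2.44 = 14.39 m²
P = b + 2y√(1+z²) = 1.26 + 2×2.44×√(1+1.9²) = 11.74 m
R = A/P = 14.39/11.74 = 1.226 m
Q = (1/n)·A·R^(2/3)·S^(1/2) = (1/0.030) × 14.39 × 1.226^(2/3) × 0.00052^(1/2) = 12.52 m³/s

12.5 m³/s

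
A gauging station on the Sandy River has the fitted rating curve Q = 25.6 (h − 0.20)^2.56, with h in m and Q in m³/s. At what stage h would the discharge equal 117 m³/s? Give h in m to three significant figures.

h − h₀ = (Q/C)^(1/b) = (117/25.6)^(1/2.56) = 1.810 m
h = 0.20 + 1.810 = 2.010 m

2.01 m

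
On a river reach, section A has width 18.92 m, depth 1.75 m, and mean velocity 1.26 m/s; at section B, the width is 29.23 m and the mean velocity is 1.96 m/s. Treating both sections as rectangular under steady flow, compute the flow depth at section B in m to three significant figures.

Q = A₁V₁ = (18.92×1.75) × 1.26 = 41.72 m³/s
d₂ = Q/(b₂ V₂) = 41.72/(29.23×1.96) = 0.7282 m

0.728 m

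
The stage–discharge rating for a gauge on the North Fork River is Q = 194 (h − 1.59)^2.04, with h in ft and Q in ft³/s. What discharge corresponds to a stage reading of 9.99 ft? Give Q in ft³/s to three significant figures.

14900 ft³/s

Q = 194 × (9.99 − 1.59)^2.04 = 194 × 8.4^2.04 = 14900 ft³/s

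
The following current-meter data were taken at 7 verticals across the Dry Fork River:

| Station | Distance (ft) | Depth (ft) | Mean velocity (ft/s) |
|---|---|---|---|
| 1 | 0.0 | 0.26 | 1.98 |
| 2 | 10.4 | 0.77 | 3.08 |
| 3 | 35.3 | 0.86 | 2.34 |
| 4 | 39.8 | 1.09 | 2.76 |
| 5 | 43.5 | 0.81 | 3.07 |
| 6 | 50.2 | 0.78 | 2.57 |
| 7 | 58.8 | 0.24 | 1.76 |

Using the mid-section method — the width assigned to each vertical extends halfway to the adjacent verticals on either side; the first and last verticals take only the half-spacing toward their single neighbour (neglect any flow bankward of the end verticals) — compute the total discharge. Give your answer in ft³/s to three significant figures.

117 ft³/s

w_1 = (10.4 − 0.0)/2 = 5.2 ft; q_1 = 1.98 × 0.26 × 5.2 = 2.677 ft³/s
w_2 = (35.3 − 0.0)/2 = 17.65 ft; q_2 = 3.08 × 0.77 × 17.65 = 41.86 ft³/s
w_3 = (39.8 − 10.4)/2 = 14.7 ft; q_3 = 2.34 × 0.86 × 14.7 = 29.58 ft³/s
w_4 = (43.5 − 35.3)/2 = 4.1 ft; q_4 = 2.76 × 1.09 × 4.1 = 12.33 ft³/s
w_5 = (50.2 − 39.8)/2 = 5.2 ft; q_5 = 3.07 × 0.81 × 5.2 = 12.93 ft³/s
w_6 = (58.8 − 43.5)/2 = 7.65 ft; q_6 = 2.57 × 0.78 × 7.65 = 15.34 ft³/s
w_7 = (58.8 − 50.2)/2 = 4.3 ft; q_7 = 1.76 × 0.24 × 4.3 = 1.816 ft³/s
Q = Σ qᵢ = 116.5 ft³/s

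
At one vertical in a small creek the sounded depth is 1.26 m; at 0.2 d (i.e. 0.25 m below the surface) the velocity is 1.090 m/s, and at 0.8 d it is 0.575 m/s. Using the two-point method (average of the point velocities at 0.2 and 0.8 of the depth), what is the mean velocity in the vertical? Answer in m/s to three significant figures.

0.833 m/s

v̄ = (1.090 + 0.575) / 2 = 0.8325 m/s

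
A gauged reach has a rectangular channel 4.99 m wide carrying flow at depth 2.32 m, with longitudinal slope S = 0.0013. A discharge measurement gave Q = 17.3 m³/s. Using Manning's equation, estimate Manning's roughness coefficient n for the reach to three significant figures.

A = b·y = 4.99 × 2.32 = 11.58 m²
P = b + 2y = 4.99 + 2×2.32 = 9.630 m
R = A/P = 11.58/9.630 = 1.202 m
n = (1/Q)·A·R^(2/3)·S^(1/2) = (1/17.3) × 11.58 × 1.131 × 0.03606 = 0.02728

0.0273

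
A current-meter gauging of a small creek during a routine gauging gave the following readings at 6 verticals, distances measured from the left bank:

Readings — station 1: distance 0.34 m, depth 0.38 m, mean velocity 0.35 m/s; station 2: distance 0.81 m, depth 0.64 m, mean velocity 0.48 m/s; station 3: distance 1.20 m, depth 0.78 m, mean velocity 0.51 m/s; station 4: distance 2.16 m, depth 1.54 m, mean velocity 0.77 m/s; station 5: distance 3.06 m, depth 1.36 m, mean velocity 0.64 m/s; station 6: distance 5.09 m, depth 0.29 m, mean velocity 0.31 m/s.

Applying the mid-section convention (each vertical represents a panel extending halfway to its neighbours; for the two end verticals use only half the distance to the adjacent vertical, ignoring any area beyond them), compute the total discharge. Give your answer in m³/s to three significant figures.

w_1 = (0.81 − 0.34)/2 = 0.235 m; q_1 = 0.35 × 0.38 × 0.235 = 0.03126 m³/s
w_2 = (1.20 − 0.34)/2 = 0.43 m; q_2 = 0.48 × 0.64 × 0.43 = 0.1321 m³/s
w_3 = (2.16 − 0.81)/2 = 0.675 m; q_3 = 0.51 × 0.78 × 0.675 = 0.2685 m³/s
w_4 = (3.06 − 1.20)/2 = 0.93 m; q_4 = 0.77 × 1.54 × 0.93 = 1.103 m³/s
w_5 = (5.09 − 2.16)/2 = 1.465 m; q_5 = 0.64 × 1.36 × 1.465 = 1.275 m³/s
w_6 = (5.09 − 3.06)/2 = 1.015 m; q_6 = 0.31 × 0.29 × 1.015 = 0.09125 m³/s
Q = Σ qᵢ = 2.901 m³/s

2.90 m³/s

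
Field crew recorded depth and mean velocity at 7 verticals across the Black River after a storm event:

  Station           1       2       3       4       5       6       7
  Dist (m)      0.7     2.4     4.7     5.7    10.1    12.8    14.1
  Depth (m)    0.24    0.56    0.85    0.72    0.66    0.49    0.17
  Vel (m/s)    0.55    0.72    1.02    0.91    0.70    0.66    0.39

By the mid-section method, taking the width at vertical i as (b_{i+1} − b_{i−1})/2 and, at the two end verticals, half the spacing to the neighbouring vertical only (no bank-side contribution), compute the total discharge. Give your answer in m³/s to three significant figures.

w_1 = (2.4 − 0.7)/2 = 0.85 m; q_1 = 0.55 × 0.24 × 0.85 = 0.1122 m³/s
w_2 = (4.7 − 0.7)/2 = 2 m; q_2 = 0.72 × 0.56 × 2 = 0.8064 m³/s
w_3 = (5.7 − 2.4)/2 = 1.65 m; q_3 = 1.02 × 0.85 × 1.65 = 1.431 m³/s
w_4 = (10.1 − 4.7)/2 = 2.7 m; q_4 = 0.91 × 0.72 × 2.7 = 1.769 m³/s
w_5 = (12.8 − 5.7)/2 = 3.55 m; q_5 = 0.70 × 0.66 × 3.55 = 1.640 m³/s
w_6 = (14.1 − 10.1)/2 = 2 m; q_6 = 0.66 × 0.49 × 2 = 0.6468 m³/s
w_7 = (14.1 − 12.8)/2 = 0.65 m; q_7 = 0.39 × 0.17 × 0.65 = 0.04310 m³/s
Q = Σ qᵢ = 6.448 m³/s

6.45 m³/s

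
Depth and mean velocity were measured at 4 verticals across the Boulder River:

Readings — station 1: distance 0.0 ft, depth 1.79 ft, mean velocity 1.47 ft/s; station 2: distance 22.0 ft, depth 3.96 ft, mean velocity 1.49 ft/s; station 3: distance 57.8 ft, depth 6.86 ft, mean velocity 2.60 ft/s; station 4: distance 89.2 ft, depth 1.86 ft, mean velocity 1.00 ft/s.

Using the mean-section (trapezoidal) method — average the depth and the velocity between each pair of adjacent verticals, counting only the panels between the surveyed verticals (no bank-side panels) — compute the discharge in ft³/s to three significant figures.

736 ft³/s

Panel 1-2: Δb = 22 ft, d̄ = (1.79+3.96)/2 = 2.875, v̄ = (1.47+1.49)/2 = 1.48 → q = 22×2.875×1.48 = 93.61 ft³/s
Panel 2-3: Δb = 35.8 ft, d̄ = (3.96+6.86)/2 = 5.41, v̄ = (1.49+2.60)/2 = 2.045 → q = 35.8×5.41×2.045 = 396.1 ft³/s
Panel 3-4: Δb = 31.4 ft, d̄ = (6.86+1.86)/2 = 4.36, v̄ = (2.60+1.00)/2 = 1.8 → q = 31.4×4.36×1.8 = 246.4 ft³/s
Q = Σ q = 736.1 ft³/s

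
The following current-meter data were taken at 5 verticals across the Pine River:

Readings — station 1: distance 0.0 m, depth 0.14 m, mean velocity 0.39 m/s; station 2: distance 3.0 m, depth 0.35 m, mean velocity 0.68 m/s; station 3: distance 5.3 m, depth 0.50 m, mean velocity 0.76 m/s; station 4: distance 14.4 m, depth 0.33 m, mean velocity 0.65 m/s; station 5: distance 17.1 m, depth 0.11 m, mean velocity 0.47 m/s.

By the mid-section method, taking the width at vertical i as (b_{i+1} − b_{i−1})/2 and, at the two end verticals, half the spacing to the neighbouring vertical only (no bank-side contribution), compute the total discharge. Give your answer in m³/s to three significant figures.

4.21 m³/s

w_1 = (3.0 − 0.0)/2 = 1.5 m; q_1 = 0.39 × 0.14 × 1.5 = 0.08190 m³/s
w_2 = (5.3 − 0.0)/2 = 2.65 m; q_2 = 0.68 × 0.35 × 2.65 = 0.6307 m³/s
w_3 = (14.4 − 3.0)/2 = 5.7 m; q_3 = 0.76 × 0.50 × 5.7 = 2.166 m³/s
w_4 = (17.1 − 5.3)/2 = 5.9 m; q_4 = 0.65 × 0.33 × 5.9 = 1.266 m³/s
w_5 = (17.1 − 14.4)/2 = 1.35 m; q_5 = 0.47 × 0.11 × 1.35 = 0.06980 m³/s
Q = Σ qᵢ = 4.214 m³/s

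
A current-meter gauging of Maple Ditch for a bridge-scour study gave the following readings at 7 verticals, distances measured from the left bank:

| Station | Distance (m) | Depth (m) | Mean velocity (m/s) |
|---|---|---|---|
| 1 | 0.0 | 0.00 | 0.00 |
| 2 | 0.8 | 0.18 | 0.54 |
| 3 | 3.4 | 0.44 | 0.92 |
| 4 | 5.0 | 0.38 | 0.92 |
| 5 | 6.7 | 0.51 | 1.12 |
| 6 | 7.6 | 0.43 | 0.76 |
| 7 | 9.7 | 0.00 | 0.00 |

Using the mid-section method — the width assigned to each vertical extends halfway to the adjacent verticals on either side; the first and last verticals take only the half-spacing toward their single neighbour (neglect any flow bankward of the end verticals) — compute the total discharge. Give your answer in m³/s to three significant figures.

w_2 = (3.4 − 0.0)/2 = 1.7 m; q_2 = 0.54 × 0.18 × 1.7 = 0.1652 m³/s
w_3 = (5.0 − 0.8)/2 = 2.1 m; q_3 = 0.92 × 0.44 × 2.1 = 0.8501 m³/s
w_4 = (6.7 − 3.4)/2 = 1.65 m; q_4 = 0.92 × 0.38 × 1.65 = 0.5768 m³/s
w_5 = (7.6 − 5.0)/2 = 1.3 m; q_5 = 1.12 × 0.51 × 1.3 = 0.7426 m³/s
w_6 = (9.7 − 6.7)/2 = 1.5 m; q_6 = 0.76 × 0.43 × 1.5 = 0.4902 m³/s
Stations 1, 7 contribute zero (depth or velocity is 0).
Q = Σ qᵢ = 2.825 m³/s

2.82 m³/s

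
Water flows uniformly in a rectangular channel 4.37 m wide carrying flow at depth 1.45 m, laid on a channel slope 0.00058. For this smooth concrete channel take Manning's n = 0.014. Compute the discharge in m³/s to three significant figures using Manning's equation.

A = b·y = 4.37 × 1.45 = 6.337 m²
P = b + 2y = 4.37 + 2×1.45 = 7.270 m
R = A/P = 6.337/7.270 = 0.8716 m
Q = (1/n)·A·R^(2/3)·S^(1/2) = (1/0.014) × 6.337 × 0.8716^(2/3) × 0.00058^(1/2) = 9.946 m³/s

9.95 m³/s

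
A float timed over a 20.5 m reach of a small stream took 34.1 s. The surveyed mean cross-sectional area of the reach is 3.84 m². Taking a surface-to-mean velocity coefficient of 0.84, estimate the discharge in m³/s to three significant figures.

v_surface = L / t̄ = 20.5 / 34.1 = 0.6012 m/s
v_mean = 0.84 × 0.6012 = 0.5050 m/s
Q = A × v_mean = 3.84 × 0.5050 = 1.939 m³/s

1.94 m³/s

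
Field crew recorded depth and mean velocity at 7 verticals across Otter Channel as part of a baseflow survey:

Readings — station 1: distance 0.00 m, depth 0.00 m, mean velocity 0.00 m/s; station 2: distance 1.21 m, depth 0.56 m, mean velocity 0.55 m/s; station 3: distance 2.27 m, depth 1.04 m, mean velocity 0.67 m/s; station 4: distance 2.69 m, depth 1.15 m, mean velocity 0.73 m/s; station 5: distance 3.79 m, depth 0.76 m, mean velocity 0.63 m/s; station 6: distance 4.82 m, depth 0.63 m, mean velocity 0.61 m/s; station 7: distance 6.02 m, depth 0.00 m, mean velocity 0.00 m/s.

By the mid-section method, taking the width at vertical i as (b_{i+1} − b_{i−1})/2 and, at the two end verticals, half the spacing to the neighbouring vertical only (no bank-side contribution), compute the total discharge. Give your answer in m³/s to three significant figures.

2.44 m³/s

w_2 = (2.27 − 0.00)/2 = 1.135 m; q_2 = 0.55 × 0.56 × 1.135 = 0.3496 m³/s
w_3 = (2.69 − 1.21)/2 = 0.74 m; q_3 = 0.67 × 1.04 × 0.74 = 0.5156 m³/s
w_4 = (3.79 − 2.27)/2 = 0.76 m; q_4 = 0.73 × 1.15 × 0.76 = 0.6380 m³/s
w_5 = (4.82 − 2.69)/2 = 1.065 m; q_5 = 0.63 × 0.76 × 1.065 = 0.5099 m³/s
w_6 = (6.02 − 3.79)/2 = 1.115 m; q_6 = 0.61 × 0.63 × 1.115 = 0.4285 m³/s
Stations 1, 7 contribute zero (depth or velocity is 0).
Q = Σ qᵢ = 2.442 m³/s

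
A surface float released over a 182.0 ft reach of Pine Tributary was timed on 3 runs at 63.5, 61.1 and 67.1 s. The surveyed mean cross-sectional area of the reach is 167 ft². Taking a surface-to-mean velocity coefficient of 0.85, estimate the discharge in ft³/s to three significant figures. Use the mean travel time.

404 ft³/s

t̄ = (63.5 + 61.1 + 67.1) / 3 = 63.9 s
v_surface = L / t̄ = 182.0 / 63.9 = 2.848 ft/s
v_mean = 0.85 × 2.848 = 2.421 ft/s
Q = A × v_mean = 167 × 2.421 = 404.3 ft³/s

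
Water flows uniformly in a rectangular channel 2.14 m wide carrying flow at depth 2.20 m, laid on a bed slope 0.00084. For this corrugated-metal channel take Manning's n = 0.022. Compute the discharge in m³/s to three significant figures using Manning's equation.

4.98 m³/s

A = b·y = 2.14 × 2.20 = 4.708 m²
P = b + 2y = 2.14 + 2×2.20 = 6.540 m
R = A/P = 4.708/6.540 = 0.7199 m
Q = (1/n)·A·R^(2/3)·S^(1/2) = (1/0.022) × 4.708 × 0.7199^(2/3) × 0.00084^(1/2) = 4.982 m³/s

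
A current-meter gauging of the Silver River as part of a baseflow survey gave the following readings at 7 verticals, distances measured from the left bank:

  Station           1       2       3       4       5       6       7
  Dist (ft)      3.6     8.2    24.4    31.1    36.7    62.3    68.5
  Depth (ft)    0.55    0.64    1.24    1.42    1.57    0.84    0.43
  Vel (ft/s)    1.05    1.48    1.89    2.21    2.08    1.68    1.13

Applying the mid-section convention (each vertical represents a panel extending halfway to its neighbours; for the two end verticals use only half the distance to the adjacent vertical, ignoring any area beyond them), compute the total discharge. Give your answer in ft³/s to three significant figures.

w_1 = (8.2 − 3.6)/2 = 2.3 ft; q_1 = 1.05 × 0.55 × 2.3 = 1.328 ft³/s
w_2 = (24.4 − 3.6)/2 = 10.4 ft; q_2 = 1.48 × 0.64 × 10.4 = 9.851 ft³/s
w_3 = (31.1 − 8.2)/2 = 11.45 ft; q_3 = 1.89 × 1.24 × 11.45 = 26.83 ft³/s
w_4 = (36.7 − 24.4)/2 = 6.15 ft; q_4 = 2.21 × 1.42 × 6.15 = 19.30 ft³/s
w_5 = (62.3 − 31.1)/2 = 15.6 ft; q_5 = 2.08 × 1.57 × 15.6 = 50.94 ft³/s
w_6 = (68.5 − 36.7)/2 = 15.9 ft; q_6 = 1.68 × 0.84 × 15.9 = 22.44 ft³/s
w_7 = (68.5 − 62.3)/2 = 3.1 ft; q_7 = 1.13 × 0.43 × 3.1 = 1.506 ft³/s
Q = Σ qᵢ = 132.2 ft³/s

132 ft³/s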